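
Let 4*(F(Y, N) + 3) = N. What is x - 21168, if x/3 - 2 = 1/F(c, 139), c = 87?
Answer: -2687562/127 ≈ -21162.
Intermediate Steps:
F(Y, N) = -3 + N/4
x = 774/127 (x = 6 + 3/(-3 + (¼)*139) = 6 + 3/(-3 + 139/4) = 6 + 3/(127/4) = 6 + 3*(4/127) = 6 + 12/127 = 774/127 ≈ 6.0945)
x - 21168 = 774/127 - 21168 = -2687562/127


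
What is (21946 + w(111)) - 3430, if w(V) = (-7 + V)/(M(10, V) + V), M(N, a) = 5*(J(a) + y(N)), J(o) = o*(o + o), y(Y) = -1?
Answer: 570829790/30829 ≈ 18516.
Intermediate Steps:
J(o) = 2*o**2 (J(o) = o*(2*o) = 2*o**2)
M(N, a) = -5 + 10*a**2 (M(N, a) = 5*(2*a**2 - 1) = 5*(-1 + 2*a**2) = -5 + 10*a**2)
w(V) = (-7 + V)/(-5 + V + 10*V**2) (w(V) = (-7 + V)/((-5 + 10*V**2) + V) = (-7 + V)/(-5 + V + 10*V**2))
(21946 + w(111)) - 3430 = (21946 + (-7 + 111)/(-5 + 111 + 10*111**2)) - 3430 = (21946 + 104/(-5 + 111 + 10*12321)) - 3430 = (21946 + 104/(-5 + 111 + 123210)) - 3430 = (21946 + 104/123316) - 3430 = (21946 + (1/123316)*104) - 3430 = (21946 + 26/30829) - 3430 = 676573260/30829 - 3430 = 570829790/30829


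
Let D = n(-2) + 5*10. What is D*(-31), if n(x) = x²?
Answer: -1674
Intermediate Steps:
D = 54 (D = (-2)² + 5*10 = 4 + 50 = 54)
D*(-31) = 54*(-31) = -1674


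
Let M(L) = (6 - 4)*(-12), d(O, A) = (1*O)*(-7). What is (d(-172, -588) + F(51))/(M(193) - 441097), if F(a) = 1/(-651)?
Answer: -783803/287169771 ≈ -0.0027294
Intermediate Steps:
d(O, A) = -7*O (d(O, A) = O*(-7) = -7*O)
F(a) = -1/651
M(L) = -24 (M(L) = 2*(-12) = -24)
(d(-172, -588) + F(51))/(M(193) - 441097) = (-7*(-172) - 1/651)/(-24 - 441097) = (1204 - 1/651)/(-441121) = (783803/651)*(-1/441121) = -783803/287169771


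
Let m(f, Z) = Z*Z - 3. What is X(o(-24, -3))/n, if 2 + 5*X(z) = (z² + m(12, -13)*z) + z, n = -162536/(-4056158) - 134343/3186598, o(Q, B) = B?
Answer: 3192560207709548/67448854165 ≈ 47333.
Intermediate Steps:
m(f, Z) = -3 + Z² (m(f, Z) = Z² - 3 = -3 + Z²)
n = -13489770833/6462672485242 (n = -162536*(-1/4056158) - 134343*1/3186598 = 81268/2028079 - 134343/3186598 = -13489770833/6462672485242 ≈ -0.0020873)
X(z) = -⅖ + z²/5 + 167*z/5 (X(z) = -⅖ + ((z² + (-3 + (-13)²)*z) + z)/5 = -⅖ + ((z² + (-3 + 169)*z) + z)/5 = -⅖ + ((z² + 166*z) + z)/5 = -⅖ + (z² + 167*z)/5 = -⅖ + (z²/5 + 167*z/5) = -⅖ + z²/5 + 167*z/5)
X(o(-24, -3))/n = (-⅖ + (⅕)*(-3)² + (167/5)*(-3))/(-13489770833/6462672485242) = (-⅖ + (⅕)*9 - 501/5)*(-6462672485242/13489770833) = (-⅖ + 9/5 - 501/5)*(-6462672485242/13489770833) = -494/5*(-6462672485242/13489770833) = 3192560207709548/67448854165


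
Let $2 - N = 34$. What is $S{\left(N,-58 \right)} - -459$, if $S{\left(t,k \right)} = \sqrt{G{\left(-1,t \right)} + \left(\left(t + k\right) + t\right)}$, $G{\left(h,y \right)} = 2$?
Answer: $459 + 2 i \sqrt{30} \approx 459.0 + 10.954 i$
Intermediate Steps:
$N = -32$ ($N = 2 - 34 = -32$)
$S{\left(t,k \right)} = \sqrt{2 + k + 2 t}$ ($S{\left(t,k \right)} = \sqrt{2 + \left(\left(t + k\right) + t\right)} = \sqrt{2 + \left(\left(k + t\right) + t\right)} = \sqrt{2 + \left(k + 2 t\right)} = \sqrt{2 + k + 2 t}$)
$S{\left(N,-58 \right)} - -459 = \sqrt{2 - 58 + 2 \left(-32\right)} - -459 = \sqrt{2 - 58 - 64} + 459 = \sqrt{-120} + 459 = 2 i \sqrt{30} + 459 = 459 + 2 i \sqrt{30}$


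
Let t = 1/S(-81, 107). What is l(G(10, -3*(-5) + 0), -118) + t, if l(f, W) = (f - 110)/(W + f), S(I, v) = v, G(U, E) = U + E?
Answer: 9188/9951 ≈ 0.92332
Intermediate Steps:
G(U, E) = E + U
l(f, W) = (-110 + f)/(W + f)
t = 1/107 ≈ 0.0093458
l(G(10, -3*(-5) + 0), -118) + t = (-110 + ((-3*(-5) + 0) + 10))/(-118 + ((-3*(-5) + 0) + 10)) + 1/107 = (-110 + ((15 + 0) + 10))/(-118 + ((15 + 0) + 10)) + 1/107 = (-110 + (15 + 10))/(-118 + (15 + 10)) + 1/107 = (-110 + 25)/(-118 + 25) + 1/107 = -85/(-93) + 1/107 = -1/93*(-85) + 1/107 = 85/93 + 1/107 = 9188/9951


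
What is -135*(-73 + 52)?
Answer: 2835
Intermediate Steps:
-135*(-73 + 52) = -135*(-21) = 2835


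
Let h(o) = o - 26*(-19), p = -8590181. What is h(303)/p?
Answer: -797/8590181 ≈ -9.2780e-5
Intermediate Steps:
h(o) = 494 + o (h(o) = o + 494 = 494 + o)
h(303)/p = (494 + 303)/(-8590181) = 797*(-1/8590181) = -797/8590181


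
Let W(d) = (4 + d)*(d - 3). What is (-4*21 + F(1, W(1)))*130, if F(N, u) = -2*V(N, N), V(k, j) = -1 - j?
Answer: -10400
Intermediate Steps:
W(d) = (-3 + d)*(4 + d) (W(d) = (4 + d)*(-3 + d) = (-3 + d)*(4 + d))
F(N, u) = 2 + 2*N (F(N, u) = -2*(-1 - N) = 2 + 2*N)
(-4*21 + F(1, W(1)))*130 = (-4*21 + (2 + 2*1))*130 = (-84 + (2 + 2))*130 = (-84 + 4)*130 = -80*130 = -10400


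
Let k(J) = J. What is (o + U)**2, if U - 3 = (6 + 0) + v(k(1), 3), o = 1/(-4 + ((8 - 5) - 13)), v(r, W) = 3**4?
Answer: 1585081/196 ≈ 8087.1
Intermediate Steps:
v(r, W) = 81
o = -1/14 (o = 1/(-4 + (3 - 13)) = 1/(-4 - 10) = 1/(-14) = -1/14 ≈ -0.071429)
U = 90 (U = 3 + ((6 + 0) + 81) = 3 + (6 + 81) = 3 + 87 = 90)
(o + U)**2 = (-1/14 + 90)**2 = (1259/14)**2 = 1585081/196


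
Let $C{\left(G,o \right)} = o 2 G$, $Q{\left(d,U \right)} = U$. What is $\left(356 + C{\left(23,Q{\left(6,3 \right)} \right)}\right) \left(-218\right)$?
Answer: $-107692$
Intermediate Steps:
$C{\left(G,o \right)} = 2 G o$ ($C{\left(G,o \right)} = 2 o G = 2 G o$)
$\left(356 + C{\left(23,Q{\left(6,3 \right)} \right)}\right) \left(-218\right) = \left(356 + 2 \cdot 23 \cdot 3\right) \left(-218\right) = \left(356 + 138\right) \left(-218\right) = 494 \left(-218\right) = -107692$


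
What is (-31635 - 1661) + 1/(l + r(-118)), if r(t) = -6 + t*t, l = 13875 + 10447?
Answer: -1273239039/38240 ≈ -33296.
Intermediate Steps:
l = 24322
r(t) = -6 + t²
(-31635 - 1661) + 1/(l + r(-118)) = (-31635 - 1661) + 1/(24322 + (-6 + (-118)²)) = -33296 + 1/(24322 + (-6 + 13924)) = -33296 + 1/(24322 + 13918) = -33296 + 1/38240 = -1273239039/38240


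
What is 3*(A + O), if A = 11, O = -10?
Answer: 3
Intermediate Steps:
3*(A + O) = 3*(11 - 10) = 3*1 = 3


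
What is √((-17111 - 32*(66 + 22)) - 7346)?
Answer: I*√27273 ≈ 165.15*I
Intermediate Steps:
√((-17111 - 32*(66 + 22)) - 7346) = √((-17111 - 32*88) - 7346) = √((-17111 - 1*2816) - 7346) = √((-17111 - 2816) - 7346) = √(-19927 - 7346) = √(-27273) = I*√27273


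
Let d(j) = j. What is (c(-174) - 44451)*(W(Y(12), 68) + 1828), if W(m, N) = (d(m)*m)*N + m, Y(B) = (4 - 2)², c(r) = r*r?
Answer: -41391000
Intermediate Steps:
c(r) = r²
Y(B) = 4 (Y(B) = 2² = 4)
W(m, N) = m + N*m² (W(m, N) = (m*m)*N + m = m²*N + m = N*m² + m = m + N*m²)
(c(-174) - 44451)*(W(Y(12), 68) + 1828) = ((-174)² - 44451)*(4*(1 + 68*4) + 1828) = (30276 - 44451)*(4*(1 + 272) + 1828) = -14175*(4*273 + 1828) = -14175*(1092 + 1828) = -14175*2920 = -41391000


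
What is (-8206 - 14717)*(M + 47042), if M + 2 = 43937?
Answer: -2085465771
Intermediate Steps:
M = 43935 (M = -2 + 43937 = 43935)
(-8206 - 14717)*(M + 47042) = (-8206 - 14717)*(43935 + 47042) = -22923*90977 = -2085465771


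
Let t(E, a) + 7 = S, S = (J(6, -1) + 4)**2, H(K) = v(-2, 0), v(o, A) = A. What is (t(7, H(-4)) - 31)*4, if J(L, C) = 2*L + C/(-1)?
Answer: 1004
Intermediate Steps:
H(K) = 0
J(L, C) = -C + 2*L (J(L, C) = 2*L + C*(-1) = 2*L - C = -C + 2*L)
S = 289 (S = ((-1*(-1) + 2*6) + 4)**2 = ((1 + 12) + 4)**2 = (13 + 4)**2 = 17**2 = 289)
t(E, a) = 282 (t(E, a) = -7 + 289 = 282)
(t(7, H(-4)) - 31)*4 = (282 - 31)*4 = 251*4 = 1004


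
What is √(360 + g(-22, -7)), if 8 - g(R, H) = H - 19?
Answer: √394 ≈ 19.849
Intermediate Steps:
g(R, H) = 27 - H (g(R, H) = 8 - (H - 19) = 8 - (-19 + H) = 8 + (19 - H) = 27 - H)
√(360 + g(-22, -7)) = √(360 + (27 - 1*(-7))) = √(360 + (27 + 7)) = √(360 + 34) = √394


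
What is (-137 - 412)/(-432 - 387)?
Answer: 61/91 ≈ 0.67033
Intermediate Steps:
(-137 - 412)/(-432 - 387) = -549/(-819) = -549*(-1/819) = 61/91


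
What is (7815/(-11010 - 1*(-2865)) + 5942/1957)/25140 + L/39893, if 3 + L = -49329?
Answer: -1317818615957743/1065743335663020 ≈ -1.2365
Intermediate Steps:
L = -49332 (L = -3 - 49329 = -49332)
(7815/(-11010 - 1*(-2865)) + 5942/1957)/25140 + L/39893 = (7815/(-11010 - 1*(-2865)) + 5942/1957)/25140 - 49332/39893 = (7815/(-11010 + 2865) + 5942*(1/1957))*(1/25140) - 49332*1/39893 = (7815/(-8145) + 5942/1957)*(1/25140) - 49332/39893 = (7815*(-1/8145) + 5942/1957)*(1/25140) - 49332/39893 = (-521/543 + 5942/1957)*(1/25140) - 49332/39893 = (2206909/1062651)*(1/25140) - 49332/39893 = 2206909/26715046140 - 49332/39893 = -1317818615957743/1065743335663020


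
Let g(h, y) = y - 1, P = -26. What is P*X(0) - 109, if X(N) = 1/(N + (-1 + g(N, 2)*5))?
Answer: -231/2 ≈ -115.50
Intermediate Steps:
g(h, y) = -1 + y
X(N) = 1/(4 + N) (X(N) = 1/(N + (-1 + (-1 + 2)*5)) = 1/(N + (-1 + 1*5)) = 1/(N + (-1 + 5)) = 1/(N + 4) = 1/(4 + N))
P*X(0) - 109 = -26/(4 + 0) - 109 = -26/4 - 109 = -26*¼ - 109 = -13/2 - 109 = -231/2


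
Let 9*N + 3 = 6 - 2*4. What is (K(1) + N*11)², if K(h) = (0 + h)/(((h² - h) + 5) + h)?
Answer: 11449/324 ≈ 35.336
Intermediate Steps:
N = -5/9 (N = -⅓ + (6 - 2*4)/9 = -⅓ + (6 - 8)/9 = -⅓ + (⅑)*(-2) = -⅓ - 2/9 = -5/9 ≈ -0.55556)
K(h) = h/(5 + h²) (K(h) = h/((5 + h² - h) + h) = h/(5 + h²))
(K(1) + N*11)² = (1/(5 + 1²) - 5/9*11)² = (1/(5 + 1) - 55/9)² = (1/6 - 55/9)² = (1*(⅙) - 55/9)² = (⅙ - 55/9)² = (-107/18)² = 11449/324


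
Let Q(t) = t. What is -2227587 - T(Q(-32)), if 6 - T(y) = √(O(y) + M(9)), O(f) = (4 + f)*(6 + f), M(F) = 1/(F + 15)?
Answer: -2227593 + √104838/12 ≈ -2.2276e+6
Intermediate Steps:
M(F) = 1/(15 + F)
T(y) = 6 - √(577/24 + y² + 10*y) (T(y) = 6 - √((24 + y² + 10*y) + 1/(15 + 9)) = 6 - √((24 + y² + 10*y) + 1/24) = 6 - √(577/24 + y² + 10*y))
-2227587 - T(Q(-32)) = -2227587 - (6 - √(3462 + 144*(-32)² + 1440*(-32))/12) = -2227587 - (6 - √(3462 + 144*1024 - 46080)/12) = -2227587 - (6 - √(3462 + 147456 - 46080)/12) = -2227587 - (6 - √104838/12) = -2227587 + (-6 + √104838/12) = -2227593 + √104838/12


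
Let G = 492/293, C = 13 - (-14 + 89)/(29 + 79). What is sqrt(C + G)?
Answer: sqrt(43220723)/1758 ≈ 3.7396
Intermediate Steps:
C = 443/36 (C = 13 - 75/108 = 13 - 1*25/36 = 13 - 25/36 = 443/36 ≈ 12.306)
G = 492/293 (G = 492*(1/293) = 492/293 ≈ 1.6792)
sqrt(C + G) = sqrt(443/36 + 492/293) = sqrt(147511/10548) = sqrt(43220723)/1758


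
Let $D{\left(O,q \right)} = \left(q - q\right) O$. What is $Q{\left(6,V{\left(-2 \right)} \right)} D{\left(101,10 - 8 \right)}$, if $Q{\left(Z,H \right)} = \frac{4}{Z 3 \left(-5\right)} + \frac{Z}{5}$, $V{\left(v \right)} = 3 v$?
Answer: $0$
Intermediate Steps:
$Q{\left(Z,H \right)} = - \frac{4}{15 Z} + \frac{Z}{5}$ ($Q{\left(Z,H \right)} = \frac{4}{3 Z \left(-5\right)} + Z \frac{1}{5} = \frac{4}{\left(-15\right) Z} + \frac{Z}{5} = 4 \left(- \frac{1}{15 Z}\right) + \frac{Z}{5} = - \frac{4}{15 Z} + \frac{Z}{5}$)
$D{\left(O,q \right)} = 0$ ($D{\left(O,q \right)} = 0 O = 0$)
$Q{\left(6,V{\left(-2 \right)} \right)} D{\left(101,10 - 8 \right)} = \left(- \frac{4}{15 \cdot 6} + \frac{1}{5} \cdot 6\right) 0 = \left(\left(- \frac{4}{15}\right) \frac{1}{6} + \frac{6}{5}\right) 0 = \left(- \frac{2}{45} + \frac{6}{5}\right) 0 = \frac{52}{45} \cdot 0 = 0$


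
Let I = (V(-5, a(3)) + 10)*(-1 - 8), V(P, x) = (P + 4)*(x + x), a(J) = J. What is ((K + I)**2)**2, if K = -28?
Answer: 16777216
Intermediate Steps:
V(P, x) = 2*x*(4 + P) (V(P, x) = (4 + P)*(2*x) = 2*x*(4 + P))
I = -36 (I = (2*3*(4 - 5) + 10)*(-1 - 8) = (2*3*(-1) + 10)*(-9) = (-6 + 10)*(-9) = 4*(-9) = -36)
((K + I)**2)**2 = ((-28 - 36)**2)**2 = ((-64)**2)**2 = 4096**2 = 16777216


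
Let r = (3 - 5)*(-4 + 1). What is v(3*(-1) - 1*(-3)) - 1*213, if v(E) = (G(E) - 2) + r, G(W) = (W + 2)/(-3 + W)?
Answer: -629/3 ≈ -209.67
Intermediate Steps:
r = 6 (r = -2*(-3) = 6)
G(W) = (2 + W)/(-3 + W)
v(E) = 4 + (2 + E)/(-3 + E) (v(E) = ((2 + E)/(-3 + E) - 2) + 6 = (-2 + (2 + E)/(-3 + E)) + 6 = 4 + (2 + E)/(-3 + E))
v(3*(-1) - 1*(-3)) - 1*213 = 5*(-2 + (3*(-1) - 1*(-3)))/(-3 + (3*(-1) - 1*(-3))) - 1*213 = 5*(-2 + (-3 + 3))/(-3 + (-3 + 3)) - 213 = 5*(-2 + 0)/(-3 + 0) - 213 = 5*(-2)/(-3) - 213 = 5*(-⅓)*(-2) - 213 = 10/3 - 213 = -629/3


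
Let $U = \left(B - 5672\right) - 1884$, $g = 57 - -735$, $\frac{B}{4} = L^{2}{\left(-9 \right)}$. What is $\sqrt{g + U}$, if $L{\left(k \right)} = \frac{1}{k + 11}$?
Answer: $i \sqrt{6763} \approx 82.237 i$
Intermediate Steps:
$L{\left(k \right)} = \frac{1}{11 + k}$
$B = 1$ ($B = 4 \left(\frac{1}{11 - 9}\right)^{2} = 4 \left(\frac{1}{2}\right)^{2} = \frac{4}{4} = 4 \cdot \frac{1}{4} = 1$)
$g = 792$ ($g = 57 + 735 = 792$)
$U = -7555$ ($U = \left(1 - 5672\right) - 1884 = -5671 - 1884 = -7555$)
$\sqrt{g + U} = \sqrt{792 - 7555} = \sqrt{-6763} = i \sqrt{6763}$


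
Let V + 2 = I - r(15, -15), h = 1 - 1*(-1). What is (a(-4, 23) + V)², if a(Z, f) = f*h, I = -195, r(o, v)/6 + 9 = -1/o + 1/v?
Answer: 231361/25 ≈ 9254.4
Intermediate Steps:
h = 2 (h = 1 + 1 = 2)
r(o, v) = -54 - 6/o + 6/v (r(o, v) = -54 + 6*(-1/o + 1/v) = -54 + 6*(1/v - 1/o) = -54 + (-6/o + 6/v) = -54 - 6/o + 6/v)
a(Z, f) = 2*f (a(Z, f) = f*2 = 2*f)
V = -711/5 (V = -2 + (-195 - (-54 - 6/15 + 6/(-15))) = -2 + (-195 - (-54 - 6*1/15 + 6*(-1/15))) = -2 + (-195 - (-54 - ⅖ - ⅖)) = -2 + (-195 - 1*(-274/5)) = -2 + (-195 + 274/5) = -2 - 701/5 = -711/5 ≈ -142.20)
(a(-4, 23) + V)² = (2*23 - 711/5)² = (46 - 711/5)² = (-481/5)² = 231361/25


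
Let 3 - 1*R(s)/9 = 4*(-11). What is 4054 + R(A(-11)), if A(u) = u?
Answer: 4477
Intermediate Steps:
R(s) = 423 (R(s) = 27 - 36*(-11) = 27 - 9*(-44) = 27 + 396 = 423)
4054 + R(A(-11)) = 4054 + 423 = 4477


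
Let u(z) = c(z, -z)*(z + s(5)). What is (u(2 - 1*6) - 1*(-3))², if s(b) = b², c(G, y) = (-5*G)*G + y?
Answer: 2537649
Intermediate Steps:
c(G, y) = y - 5*G² (c(G, y) = -5*G² + y = y - 5*G²)
u(z) = (25 + z)*(-z - 5*z²) (u(z) = (-z - 5*z²)*(z + 5²) = (-z - 5*z²)*(z + 25) = (-z - 5*z²)*(25 + z) = (25 + z)*(-z - 5*z²))
(u(2 - 1*6) - 1*(-3))² = (-(2 - 1*6)*(1 + 5*(2 - 1*6))*(25 + (2 - 1*6)) - 1*(-3))² = (-(2 - 6)*(1 + 5*(2 - 6))*(25 + (2 - 6)) + 3)² = (-1*(-4)*(1 + 5*(-4))*(25 - 4) + 3)² = (-1*(-4)*(1 - 20)*21 + 3)² = (-1*(-4)*(-19)*21 + 3)² = (-1596 + 3)² = (-1593)² = 2537649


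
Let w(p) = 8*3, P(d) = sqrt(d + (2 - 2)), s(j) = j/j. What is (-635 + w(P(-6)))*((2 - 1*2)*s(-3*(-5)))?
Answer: 0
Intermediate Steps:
s(j) = 1
P(d) = sqrt(d) (P(d) = sqrt(d + 0) = sqrt(d))
w(p) = 24
(-635 + w(P(-6)))*((2 - 1*2)*s(-3*(-5))) = (-635 + 24)*((2 - 1*2)*1) = -611*(2 - 2) = -0 = -611*0 = 0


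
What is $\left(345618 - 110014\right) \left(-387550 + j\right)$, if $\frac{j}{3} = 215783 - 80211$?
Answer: $4515586264$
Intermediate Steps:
$j = 406716$ ($j = 3 \left(215783 - 80211\right) = 3 \cdot 135572 = 406716$)
$\left(345618 - 110014\right) \left(-387550 + j\right) = \left(345618 - 110014\right) \left(-387550 + 406716\right) = 235604 \cdot 19166 = 4515586264$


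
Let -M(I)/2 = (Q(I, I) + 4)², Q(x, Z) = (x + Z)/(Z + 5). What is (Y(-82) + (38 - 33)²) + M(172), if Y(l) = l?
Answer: -3999161/31329 ≈ -127.65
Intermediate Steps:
Q(x, Z) = (Z + x)/(5 + Z)
M(I) = -2*(4 + 2*I/(5 + I))² (M(I) = -2*((I + I)/(5 + I) + 4)² = -2*((2*I)/(5 + I) + 4)² = -2*(2*I/(5 + I) + 4)² = -2*(4 + 2*I/(5 + I))²)
(Y(-82) + (38 - 33)²) + M(172) = (-82 + (38 - 33)²) - 8*(10 + 3*172)²/(5 + 172)² = (-82 + 5²) - 8*(10 + 516)²/177² = (-82 + 25) - 8*1/31329*526² = -57 - 8*1/31329*276676 = -57 - 2213408/31329 = -3999161/31329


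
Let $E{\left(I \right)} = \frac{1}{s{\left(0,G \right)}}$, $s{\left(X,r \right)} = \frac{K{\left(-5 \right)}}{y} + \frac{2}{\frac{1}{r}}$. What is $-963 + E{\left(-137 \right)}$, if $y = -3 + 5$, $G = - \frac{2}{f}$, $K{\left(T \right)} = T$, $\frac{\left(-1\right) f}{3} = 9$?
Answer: $- \frac{122355}{127} \approx -963.42$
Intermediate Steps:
$f = -27$ ($f = \left(-3\right) 9 = -27$)
$G = \frac{2}{27}$ ($G = - \frac{2}{-27} = \left(-2\right) \left(- \frac{1}{27}\right) = \frac{2}{27} \approx 0.074074$)
$y = 2$
$s{\left(X,r \right)} = - \frac{5}{2} + 2 r$ ($s{\left(X,r \right)} = - \frac{5}{2} + \frac{2}{\frac{1}{r}} = \left(-5\right) \frac{1}{2} + 2 r = - \frac{5}{2} + 2 r$)
$E{\left(I \right)} = - \frac{54}{127}$ ($E{\left(I \right)} = \frac{1}{- \frac{5}{2} + 2 \cdot \frac{2}{27}} = \frac{1}{- \frac{5}{2} + \frac{4}{27}} = \frac{1}{- \frac{127}{54}} = - \frac{54}{127}$)
$-963 + E{\left(-137 \right)} = -963 - \frac{54}{127} = - \frac{122355}{127}$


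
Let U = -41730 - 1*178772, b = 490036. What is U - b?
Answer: -710538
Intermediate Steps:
U = -220502 (U = -41730 - 178772 = -220502)
U - b = -220502 - 1*490036 = -220502 - 490036 = -710538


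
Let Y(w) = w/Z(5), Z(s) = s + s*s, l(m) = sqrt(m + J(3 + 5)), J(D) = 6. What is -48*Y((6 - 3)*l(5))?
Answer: -24*sqrt(11)/5 ≈ -15.920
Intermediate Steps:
l(m) = sqrt(6 + m) (l(m) = sqrt(m + 6) = sqrt(6 + m))
Z(s) = s + s**2
Y(w) = w/30 (Y(w) = w/((5*(1 + 5))) = w/((5*6)) = w/30)
-48*Y((6 - 3)*l(5)) = -8*(6 - 3)*sqrt(6 + 5)/5 = -8*3*sqrt(11)/5 = -24*sqrt(11)/5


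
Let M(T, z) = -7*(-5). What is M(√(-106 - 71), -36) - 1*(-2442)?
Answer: 2477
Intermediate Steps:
M(T, z) = 35
M(√(-106 - 71), -36) - 1*(-2442) = 35 - 1*(-2442) = 35 + 2442 = 2477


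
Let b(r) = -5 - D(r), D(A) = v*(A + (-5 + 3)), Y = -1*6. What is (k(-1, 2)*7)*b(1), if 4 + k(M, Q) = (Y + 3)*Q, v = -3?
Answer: 560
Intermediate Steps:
Y = -6
k(M, Q) = -4 - 3*Q (k(M, Q) = -4 + (-6 + 3)*Q = -4 - 3*Q)
D(A) = 6 - 3*A (D(A) = -3*(A + (-5 + 3)) = -3*(A - 2) = -3*(-2 + A) = 6 - 3*A)
b(r) = -11 + 3*r (b(r) = -5 - (6 - 3*r) = -5 + (-6 + 3*r) = -11 + 3*r)
(k(-1, 2)*7)*b(1) = ((-4 - 3*2)*7)*(-11 + 3*1) = ((-4 - 6)*7)*(-11 + 3) = -10*7*(-8) = -70*(-8) = 560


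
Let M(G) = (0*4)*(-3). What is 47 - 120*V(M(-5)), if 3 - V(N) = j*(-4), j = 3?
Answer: -1753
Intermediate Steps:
M(G) = 0 (M(G) = 0*(-3) = 0)
V(N) = 15 (V(N) = 3 - 3*(-4) = 3 - 1*(-12) = 3 + 12 = 15)
47 - 120*V(M(-5)) = 47 - 120*15 = 47 - 1800 = -1753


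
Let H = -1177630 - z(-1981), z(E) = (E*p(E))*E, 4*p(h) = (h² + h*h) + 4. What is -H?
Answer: 15400619462303/2 ≈ 7.7003e+12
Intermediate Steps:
p(h) = 1 + h²/2 (p(h) = ((h² + h*h) + 4)/4 = ((h² + h²) + 4)/4 = (2*h² + 4)/4 = (4 + 2*h²)/4 = 1 + h²/2)
z(E) = E²*(1 + E²/2) (z(E) = (E*(1 + E²/2))*E = E²*(1 + E²/2))
H = -15400619462303/2 (H = -1177630 - ((-1981)² + (½)*(-1981)⁴) = -1177630 - (3924361 + (½)*15400609258321) = -1177630 - (3924361 + 15400609258321/2) = -1177630 - 1*15400617107043/2 = -1177630 - 15400617107043/2 = -15400619462303/2 ≈ -7.7003e+12)
-H = -1*(-15400619462303/2) = 15400619462303/2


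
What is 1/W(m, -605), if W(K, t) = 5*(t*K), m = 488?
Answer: -1/1476200 ≈ -6.7742e-7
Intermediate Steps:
W(K, t) = 5*K*t (W(K, t) = 5*(K*t) = 5*K*t)
1/W(m, -605) = 1/(5*488*(-605)) = 1/(-1476200) = -1/1476200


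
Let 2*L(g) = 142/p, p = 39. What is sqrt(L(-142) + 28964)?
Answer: sqrt(44057013)/39 ≈ 170.19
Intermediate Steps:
L(g) = 71/39 (L(g) = (142/39)/2 = (142*(1/39))/2 = (1/2)*(142/39) = 71/39)
sqrt(L(-142) + 28964) = sqrt(71/39 + 28964) = sqrt(1129667/39) = sqrt(44057013)/39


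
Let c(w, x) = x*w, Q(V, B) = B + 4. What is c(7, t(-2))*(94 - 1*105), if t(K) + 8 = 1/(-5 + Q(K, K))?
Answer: 1925/3 ≈ 641.67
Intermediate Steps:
Q(V, B) = 4 + B
t(K) = -8 + 1/(-1 + K) (t(K) = -8 + 1/(-5 + (4 + K)) = -8 + 1/(-1 + K))
c(w, x) = w*x
c(7, t(-2))*(94 - 1*105) = (7*((9 - 8*(-2))/(-1 - 2)))*(94 - 1*105) = (7*((9 + 16)/(-3)))*(94 - 105) = (7*(-1/3*25))*(-11) = (7*(-25/3))*(-11) = -175/3*(-11) = 1925/3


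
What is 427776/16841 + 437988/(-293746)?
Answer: 59140666494/2473488193 ≈ 23.910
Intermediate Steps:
427776/16841 + 437988/(-293746) = 427776*(1/16841) + 437988*(-1/293746) = 427776/16841 - 218994/146873 = 59140666494/2473488193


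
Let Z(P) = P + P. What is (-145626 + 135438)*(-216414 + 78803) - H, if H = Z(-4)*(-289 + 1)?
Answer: 1401978564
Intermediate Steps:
Z(P) = 2*P
H = 2304 (H = (2*(-4))*(-289 + 1) = -8*(-288) = 2304)
(-145626 + 135438)*(-216414 + 78803) - H = (-145626 + 135438)*(-216414 + 78803) - 1*2304 = -10188*(-137611) - 2304 = 1401980868 - 2304 = 1401978564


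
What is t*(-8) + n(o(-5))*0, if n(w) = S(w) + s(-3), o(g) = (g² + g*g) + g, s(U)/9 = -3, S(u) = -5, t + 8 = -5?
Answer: 104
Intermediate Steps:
t = -13 (t = -8 - 5 = -13)
s(U) = -27 (s(U) = 9*(-3) = -27)
o(g) = g + 2*g² (o(g) = (g² + g²) + g = 2*g² + g = g + 2*g²)
n(w) = -32 (n(w) = -5 - 27 = -32)
t*(-8) + n(o(-5))*0 = -13*(-8) - 32*0 = 104 + 0 = 104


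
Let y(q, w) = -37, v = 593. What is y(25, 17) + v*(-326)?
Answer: -193355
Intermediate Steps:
y(25, 17) + v*(-326) = -37 + 593*(-326) = -37 - 193318 = -193355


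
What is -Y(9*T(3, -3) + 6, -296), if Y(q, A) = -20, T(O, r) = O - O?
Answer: 20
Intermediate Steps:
T(O, r) = 0
-Y(9*T(3, -3) + 6, -296) = -1*(-20) = 20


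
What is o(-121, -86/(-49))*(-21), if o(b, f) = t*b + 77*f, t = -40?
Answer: -104478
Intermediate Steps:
o(b, f) = -40*b + 77*f
o(-121, -86/(-49))*(-21) = (-40*(-121) + 77*(-86/(-49)))*(-21) = (4840 + 77*(-86*(-1/49)))*(-21) = (4840 + 77*(86/49))*(-21) = (4840 + 946/7)*(-21) = (34826/7)*(-21) = -104478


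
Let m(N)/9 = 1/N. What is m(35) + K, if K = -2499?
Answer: -87456/35 ≈ -2498.7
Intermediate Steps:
m(N) = 9/N
m(35) + K = 9/35 - 2499 = -87456/35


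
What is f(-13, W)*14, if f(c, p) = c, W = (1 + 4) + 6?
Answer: -182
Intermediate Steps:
W = 11 (W = 5 + 6 = 11)
f(-13, W)*14 = -13*14 = -182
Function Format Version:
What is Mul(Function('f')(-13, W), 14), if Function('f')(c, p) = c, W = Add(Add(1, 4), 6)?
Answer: -182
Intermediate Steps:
W = 11 (W = Add(5, 6) = 11)
Mul(Function('f')(-13, W), 14) = Mul(-13, 14) = -182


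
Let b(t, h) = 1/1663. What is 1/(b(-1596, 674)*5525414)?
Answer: 1663/5525414 ≈ 0.00030097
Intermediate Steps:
b(t, h) = 1/1663
1/(b(-1596, 674)*5525414) = 1/((1/1663)*5525414) = 1663*(1/5525414) = 1663/5525414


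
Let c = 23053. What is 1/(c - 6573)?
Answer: 1/16480 ≈ 6.0680e-5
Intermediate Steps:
1/(c - 6573) = 1/(23053 - 6573) = 1/16480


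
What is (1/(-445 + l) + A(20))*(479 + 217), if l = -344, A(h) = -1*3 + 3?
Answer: -232/263 ≈ -0.88213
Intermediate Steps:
A(h) = 0 (A(h) = -3 + 3 = 0)
(1/(-445 + l) + A(20))*(479 + 217) = (1/(-445 - 344) + 0)*(479 + 217) = (1/(-789) + 0)*696 = (-1/789 + 0)*696 = -1/789*696 = -232/263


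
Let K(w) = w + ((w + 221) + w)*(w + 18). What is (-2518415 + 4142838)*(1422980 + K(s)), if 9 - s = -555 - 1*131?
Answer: 4178532522514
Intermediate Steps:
s = 695 (s = 9 - (-555 - 1*131) = 9 - (-555 - 131) = 9 - 1*(-686) = 9 + 686 = 695)
K(w) = w + (18 + w)*(221 + 2*w) (K(w) = w + ((221 + w) + w)*(18 + w) = w + (221 + 2*w)*(18 + w) = w + (18 + w)*(221 + 2*w))
(-2518415 + 4142838)*(1422980 + K(s)) = (-2518415 + 4142838)*(1422980 + (3978 + 2*695² + 258*695)) = 1624423*(1422980 + (3978 + 2*483025 + 179310)) = 1624423*(1422980 + (3978 + 966050 + 179310)) = 1624423*(1422980 + 1149338) = 1624423*2572318 = 4178532522514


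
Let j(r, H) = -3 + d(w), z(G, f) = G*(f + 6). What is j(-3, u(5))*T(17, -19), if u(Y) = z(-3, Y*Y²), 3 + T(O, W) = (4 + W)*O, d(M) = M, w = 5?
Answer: -516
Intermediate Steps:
T(O, W) = -3 + O*(4 + W) (T(O, W) = -3 + (4 + W)*O = -3 + O*(4 + W))
z(G, f) = G*(6 + f)
u(Y) = -18 - 3*Y³ (u(Y) = -3*(6 + Y*Y²) = -3*(6 + Y³) = -18 - 3*Y³)
j(r, H) = 2 (j(r, H) = -3 + 5 = 2)
j(-3, u(5))*T(17, -19) = 2*(-3 + 4*17 + 17*(-19)) = 2*(-3 + 68 - 323) = 2*(-258) = -516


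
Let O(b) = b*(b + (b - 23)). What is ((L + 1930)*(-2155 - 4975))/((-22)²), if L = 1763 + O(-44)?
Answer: -30577005/242 ≈ -1.2635e+5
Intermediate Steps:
O(b) = b*(-23 + 2*b) (O(b) = b*(b + (-23 + b)) = b*(-23 + 2*b))
L = 6647 (L = 1763 - 44*(-23 + 2*(-44)) = 1763 - 44*(-23 - 88) = 1763 - 44*(-111) = 1763 + 4884 = 6647)
((L + 1930)*(-2155 - 4975))/((-22)²) = ((6647 + 1930)*(-2155 - 4975))/((-22)²) = (8577*(-7130))/484 = -61154010*1/484 = -30577005/242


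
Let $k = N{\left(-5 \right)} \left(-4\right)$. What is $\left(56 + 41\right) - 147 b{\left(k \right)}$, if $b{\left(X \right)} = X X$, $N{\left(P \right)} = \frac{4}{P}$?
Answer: $- \frac{35207}{25} \approx -1408.3$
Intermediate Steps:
$k = \frac{16}{5}$ ($k = \frac{4}{-5} \left(-4\right) = 4 \left(- \frac{1}{5}\right) \left(-4\right) = \left(- \frac{4}{5}\right) \left(-4\right) = \frac{16}{5} \approx 3.2$)
$b{\left(X \right)} = X^{2}$
$\left(56 + 41\right) - 147 b{\left(k \right)} = \left(56 + 41\right) - 147 \left(\frac{16}{5}\right)^{2} = 97 - \frac{37632}{25} = - \frac{35207}{25}$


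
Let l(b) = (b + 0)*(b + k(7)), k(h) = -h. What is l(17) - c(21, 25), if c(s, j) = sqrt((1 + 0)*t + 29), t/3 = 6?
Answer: 170 - sqrt(47) ≈ 163.14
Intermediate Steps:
t = 18 (t = 3*6 = 18)
l(b) = b*(-7 + b) (l(b) = (b + 0)*(b - 1*7) = b*(b - 7) = b*(-7 + b))
c(s, j) = sqrt(47) (c(s, j) = sqrt((1 + 0)*18 + 29) = sqrt(1*18 + 29) = sqrt(18 + 29) = sqrt(47))
l(17) - c(21, 25) = 17*(-7 + 17) - sqrt(47) = 17*10 - sqrt(47) = 170 - sqrt(47)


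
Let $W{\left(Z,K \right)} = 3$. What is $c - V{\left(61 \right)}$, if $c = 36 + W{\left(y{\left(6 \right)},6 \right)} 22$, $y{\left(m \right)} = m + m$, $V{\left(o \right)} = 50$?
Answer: $52$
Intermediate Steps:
$y{\left(m \right)} = 2 m$
$c = 102$ ($c = 36 + 3 \cdot 22 = 36 + 66 = 102$)
$c - V{\left(61 \right)} = 102 - 50 = 52$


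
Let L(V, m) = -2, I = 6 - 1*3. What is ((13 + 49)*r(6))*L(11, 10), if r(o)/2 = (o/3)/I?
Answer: -496/3 ≈ -165.33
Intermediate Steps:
I = 3 (I = 6 - 3 = 3)
r(o) = 2*o/9 (r(o) = 2*((o/3)/3) = 2*((o*(1/3))*(1/3)) = 2*((o/3)*(1/3)) = 2*(o/9) = 2*o/9)
((13 + 49)*r(6))*L(11, 10) = ((13 + 49)*((2/9)*6))*(-2) = (62*(4/3))*(-2) = (248/3)*(-2) = -496/3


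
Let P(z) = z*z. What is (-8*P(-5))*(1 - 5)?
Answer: 800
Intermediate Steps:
P(z) = z²
(-8*P(-5))*(1 - 5) = (-8*(-5)²)*(1 - 5) = -8*25*(-4) = -200*(-4) = 800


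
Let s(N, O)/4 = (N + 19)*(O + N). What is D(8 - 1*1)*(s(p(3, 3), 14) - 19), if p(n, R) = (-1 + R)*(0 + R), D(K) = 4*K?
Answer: 55468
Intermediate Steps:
p(n, R) = R*(-1 + R) (p(n, R) = (-1 + R)*R = R*(-1 + R))
s(N, O) = 4*(19 + N)*(N + O) (s(N, O) = 4*((N + 19)*(O + N)) = 4*((19 + N)*(N + O)) = 4*(19 + N)*(N + O))
D(8 - 1*1)*(s(p(3, 3), 14) - 19) = (4*(8 - 1*1))*((4*(3*(-1 + 3))**2 + 76*(3*(-1 + 3)) + 76*14 + 4*(3*(-1 + 3))*14) - 19) = (4*(8 - 1))*((4*(3*2)**2 + 76*(3*2) + 1064 + 4*(3*2)*14) - 19) = (4*7)*((4*6**2 + 76*6 + 1064 + 4*6*14) - 19) = 28*((4*36 + 456 + 1064 + 336) - 19) = 28*((144 + 456 + 1064 + 336) - 19) = 28*(2000 - 19) = 28*1981 = 55468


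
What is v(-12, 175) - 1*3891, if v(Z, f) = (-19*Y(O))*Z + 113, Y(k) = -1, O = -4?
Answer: -4006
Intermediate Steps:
v(Z, f) = 113 + 19*Z (v(Z, f) = (-19*(-1))*Z + 113 = 19*Z + 113 = 113 + 19*Z)
v(-12, 175) - 1*3891 = (113 + 19*(-12)) - 1*3891 = (113 - 228) - 3891 = -115 - 3891 = -4006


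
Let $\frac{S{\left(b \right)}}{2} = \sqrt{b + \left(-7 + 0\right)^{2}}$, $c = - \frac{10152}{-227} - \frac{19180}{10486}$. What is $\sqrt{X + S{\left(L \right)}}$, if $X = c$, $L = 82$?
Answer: $\frac{\sqrt{1239953595734 + 57815641058 \sqrt{131}}}{170023} \approx 8.1108$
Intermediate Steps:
$c = \frac{7292858}{170023}$ ($c = \left(-10152\right) \left(- \frac{1}{227}\right) - \frac{1370}{749} = \frac{10152}{227} - \frac{1370}{749} = \frac{7292858}{170023} \approx 42.893$)
$X = \frac{7292858}{170023} \approx 42.893$
$S{\left(b \right)} = 2 \sqrt{49 + b}$ ($S{\left(b \right)} = 2 \sqrt{b + \left(-7 + 0\right)^{2}} = 2 \sqrt{b + \left(-7\right)^{2}} = 2 \sqrt{b + 49} = 2 \sqrt{49 + b}$)
$\sqrt{X + S{\left(L \right)}} = \sqrt{\frac{7292858}{170023} + 2 \sqrt{49 + 82}} = \sqrt{\frac{7292858}{170023} + 2 \sqrt{131}}$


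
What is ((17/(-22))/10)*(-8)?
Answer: 34/55 ≈ 0.61818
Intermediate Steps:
((17/(-22))/10)*(-8) = ((17*(-1/22))/10)*(-8) = ((1/10)*(-17/22))*(-8) = -17/220*(-8) = 34/55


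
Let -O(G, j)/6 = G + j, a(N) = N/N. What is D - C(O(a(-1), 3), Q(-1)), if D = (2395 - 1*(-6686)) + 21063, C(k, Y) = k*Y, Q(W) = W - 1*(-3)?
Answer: 30192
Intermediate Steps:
a(N) = 1
Q(W) = 3 + W (Q(W) = W + 3 = 3 + W)
O(G, j) = -6*G - 6*j (O(G, j) = -6*(G + j) = -6*G - 6*j)
C(k, Y) = Y*k
D = 30144 (D = (2395 + 6686) + 21063 = 9081 + 21063 = 30144)
D - C(O(a(-1), 3), Q(-1)) = 30144 - (3 - 1)*(-6*1 - 6*3) = 30144 - 2*(-6 - 18) = 30144 - 2*(-24) = 30144 - 1*(-48) = 30144 + 48 = 30192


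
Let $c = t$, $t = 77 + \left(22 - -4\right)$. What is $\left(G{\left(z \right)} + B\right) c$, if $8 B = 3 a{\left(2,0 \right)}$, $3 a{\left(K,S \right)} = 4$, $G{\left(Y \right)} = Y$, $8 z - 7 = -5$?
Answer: $\frac{309}{4} \approx 77.25$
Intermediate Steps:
$z = \frac{1}{4}$ ($z = \frac{7}{8} + \frac{1}{8} \left(-5\right) = \frac{7}{8} - \frac{5}{8} = \frac{1}{4} \approx 0.25$)
$a{\left(K,S \right)} = \frac{4}{3}$ ($a{\left(K,S \right)} = \frac{1}{3} \cdot 4 = \frac{4}{3}$)
$t = 103$ ($t = 77 + \left(22 + 4\right) = 77 + 26 = 103$)
$B = \frac{1}{2}$ ($B = \frac{3 \cdot \frac{4}{3}}{8} = \frac{1}{8} \cdot 4 = \frac{1}{2} \approx 0.5$)
$c = 103$
$\left(G{\left(z \right)} + B\right) c = \left(\frac{1}{4} + \frac{1}{2}\right) 103 = \frac{3}{4} \cdot 103 = \frac{309}{4}$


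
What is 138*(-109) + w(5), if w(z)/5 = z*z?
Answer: -14917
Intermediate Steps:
w(z) = 5*z**2 (w(z) = 5*(z*z) = 5*z**2)
138*(-109) + w(5) = 138*(-109) + 5*5**2 = -15042 + 5*25 = -15042 + 125 = -14917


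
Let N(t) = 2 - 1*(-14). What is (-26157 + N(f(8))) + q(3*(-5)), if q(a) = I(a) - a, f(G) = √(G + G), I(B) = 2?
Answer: -26124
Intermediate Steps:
f(G) = √2*√G (f(G) = √(2*G) = √2*√G)
q(a) = 2 - a
N(t) = 16 (N(t) = 2 + 14 = 16)
(-26157 + N(f(8))) + q(3*(-5)) = (-26157 + 16) + (2 - 3*(-5)) = -26141 + (2 - 1*(-15)) = -26141 + (2 + 15) = -26141 + 17 = -26124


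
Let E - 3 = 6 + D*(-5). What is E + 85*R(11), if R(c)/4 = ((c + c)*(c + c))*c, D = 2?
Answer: 1810159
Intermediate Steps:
E = -1 (E = 3 + (6 + 2*(-5)) = 3 + (6 - 10) = 3 - 4 = -1)
R(c) = 16*c³ (R(c) = 4*(((c + c)*(c + c))*c) = 4*(((2*c)*(2*c))*c) = 4*((4*c²)*c) = 4*(4*c³) = 16*c³)
E + 85*R(11) = -1 + 85*(16*11³) = -1 + 85*(16*1331) = -1 + 85*21296 = -1 + 1810160 = 1810159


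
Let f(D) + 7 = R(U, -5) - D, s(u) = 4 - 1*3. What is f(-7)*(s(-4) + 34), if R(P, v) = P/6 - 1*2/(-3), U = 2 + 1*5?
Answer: 385/6 ≈ 64.167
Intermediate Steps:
s(u) = 1 (s(u) = 4 - 3 = 1)
U = 7 (U = 2 + 5 = 7)
R(P, v) = 2/3 + P/6 (R(P, v) = P*(1/6) - 2*(-1/3) = P/6 + 2/3 = 2/3 + P/6)
f(D) = -31/6 - D (f(D) = -7 + ((2/3 + (1/6)*7) - D) = -7 + ((2/3 + 7/6) - D) = -7 + (11/6 - D) = -31/6 - D)
f(-7)*(s(-4) + 34) = (-31/6 - 1*(-7))*(1 + 34) = (-31/6 + 7)*35 = (11/6)*35 = 385/6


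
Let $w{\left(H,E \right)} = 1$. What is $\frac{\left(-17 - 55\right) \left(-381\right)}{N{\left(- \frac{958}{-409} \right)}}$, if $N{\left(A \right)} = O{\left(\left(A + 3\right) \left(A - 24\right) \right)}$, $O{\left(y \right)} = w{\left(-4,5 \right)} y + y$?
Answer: $- \frac{1147213098}{9677365} \approx -118.55$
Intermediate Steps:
$O{\left(y \right)} = 2 y$ ($O{\left(y \right)} = 1 y + y = y + y = 2 y$)
$N{\left(A \right)} = 2 \left(-24 + A\right) \left(3 + A\right)$ ($N{\left(A \right)} = 2 \left(A + 3\right) \left(A - 24\right) = 2 \left(3 + A\right) \left(-24 + A\right) = 2 \left(-24 + A\right) \left(3 + A\right)$)
$\frac{\left(-17 - 55\right) \left(-381\right)}{N{\left(- \frac{958}{-409} \right)}} = \frac{\left(-17 - 55\right) \left(-381\right)}{-144 - 42 \left(- \frac{958}{-409}\right) + 2 \left(- \frac{958}{-409}\right)^{2}} = \frac{\left(-72\right) \left(-381\right)}{-144 - 42 \left(\left(-958\right) \left(- \frac{1}{409}\right)\right) + 2 \left(\left(-958\right) \left(- \frac{1}{409}\right)\right)^{2}} = \frac{27432}{-144 - \frac{40236}{409} + 2 \left(\frac{958}{409}\right)^{2}} = \frac{27432}{-144 - \frac{40236}{409} + 2 \cdot \frac{917764}{167281}} = \frac{27432}{-144 - \frac{40236}{409} + \frac{1835528}{167281}} = \frac{27432}{- \frac{38709460}{167281}} = 27432 \left(- \frac{167281}{38709460}\right) = - \frac{1147213098}{9677365}$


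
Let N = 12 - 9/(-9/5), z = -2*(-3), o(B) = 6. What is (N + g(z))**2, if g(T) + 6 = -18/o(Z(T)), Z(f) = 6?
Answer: 64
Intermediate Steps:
z = 6
g(T) = -9 (g(T) = -6 - 18/6 = -6 - 18*1/6 = -6 - 3 = -9)
N = 17 (N = 12 - 9/(-9*1/5) = 12 - 9/(-9/5) = 12 - 5/9*(-9) = 12 + 5 = 17)
(N + g(z))**2 = (17 - 9)**2 = 8**2 = 64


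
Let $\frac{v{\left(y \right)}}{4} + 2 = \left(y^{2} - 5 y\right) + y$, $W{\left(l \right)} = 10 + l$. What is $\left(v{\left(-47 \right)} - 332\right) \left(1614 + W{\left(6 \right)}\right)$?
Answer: $15074240$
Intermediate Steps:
$v{\left(y \right)} = -8 - 16 y + 4 y^{2}$ ($v{\left(y \right)} = -8 + 4 \left(\left(y^{2} - 5 y\right) + y\right) = -8 + 4 \left(y^{2} - 4 y\right) = -8 + \left(- 16 y + 4 y^{2}\right) = -8 - 16 y + 4 y^{2}$)
$\left(v{\left(-47 \right)} - 332\right) \left(1614 + W{\left(6 \right)}\right) = \left(\left(-8 - -752 + 4 \left(-47\right)^{2}\right) - 332\right) \left(1614 + \left(10 + 6\right)\right) = \left(\left(-8 + 752 + 4 \cdot 2209\right) - 332\right) \left(1614 + 16\right) = \left(\left(-8 + 752 + 8836\right) - 332\right) 1630 = \left(9580 - 332\right) 1630 = 9248 \cdot 1630 = 15074240$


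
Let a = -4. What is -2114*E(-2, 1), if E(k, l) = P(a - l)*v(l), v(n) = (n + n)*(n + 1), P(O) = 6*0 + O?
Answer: 42280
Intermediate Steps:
P(O) = O (P(O) = 0 + O = O)
v(n) = 2*n*(1 + n) (v(n) = (2*n)*(1 + n) = 2*n*(1 + n))
E(k, l) = 2*l*(1 + l)*(-4 - l) (E(k, l) = (-4 - l)*(2*l*(1 + l)) = 2*l*(1 + l)*(-4 - l))
-2114*E(-2, 1) = -(-4228)*(1 + 1)*(4 + 1) = -(-4228)*2*5 = -2114*(-20) = 42280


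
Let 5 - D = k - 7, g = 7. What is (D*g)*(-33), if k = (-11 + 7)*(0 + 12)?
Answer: -13860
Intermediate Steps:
k = -48 (k = -4*12 = -48)
D = 60 (D = 5 - (-48 - 7) = 5 - 1*(-55) = 5 + 55 = 60)
(D*g)*(-33) = (60*7)*(-33) = 420*(-33) = -13860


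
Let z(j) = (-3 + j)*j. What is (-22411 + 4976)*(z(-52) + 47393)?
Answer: -876161055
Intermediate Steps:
z(j) = j*(-3 + j)
(-22411 + 4976)*(z(-52) + 47393) = (-22411 + 4976)*(-52*(-3 - 52) + 47393) = -17435*(-52*(-55) + 47393) = -17435*(2860 + 47393) = -17435*50253 = -876161055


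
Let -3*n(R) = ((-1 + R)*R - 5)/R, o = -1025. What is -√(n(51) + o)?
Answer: -I*√2709290/51 ≈ -32.274*I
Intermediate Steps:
n(R) = -(-5 + R*(-1 + R))/(3*R) (n(R) = -((-1 + R)*R - 5)/(3*R) = -(R*(-1 + R) - 5)/(3*R) = -(-5 + R*(-1 + R))/(3*R))
-√(n(51) + o) = -√((⅓)*(5 - 1*51*(-1 + 51))/51 - 1025) = -√((⅓)*(1/51)*(5 - 1*51*50) - 1025) = -√((⅓)*(1/51)*(5 - 2550) - 1025) = -√((⅓)*(1/51)*(-2545) - 1025) = -√(-2545/153 - 1025) = -√(-159370/153) = -I*√2709290/51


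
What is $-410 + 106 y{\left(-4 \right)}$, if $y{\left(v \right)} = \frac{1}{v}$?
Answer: $- \frac{873}{2} \approx -436.5$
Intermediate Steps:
$-410 + 106 y{\left(-4 \right)} = -410 + \frac{106}{-4} = -410 + 106 \left(- \frac{1}{4}\right) = -410 - \frac{53}{2} = - \frac{873}{2}$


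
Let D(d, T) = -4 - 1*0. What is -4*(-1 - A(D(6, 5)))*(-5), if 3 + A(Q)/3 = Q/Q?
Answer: 100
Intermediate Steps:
D(d, T) = -4 (D(d, T) = -4 + 0 = -4)
A(Q) = -6 (A(Q) = -9 + 3*(Q/Q) = -9 + 3*1 = -9 + 3 = -6)
-4*(-1 - A(D(6, 5)))*(-5) = -4*(-1 - 1*(-6))*(-5) = -4*(-1 + 6)*(-5) = -4*5*(-5) = -20*(-5) = 100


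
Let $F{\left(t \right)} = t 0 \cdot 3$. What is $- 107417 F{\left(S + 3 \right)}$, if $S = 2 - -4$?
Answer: $0$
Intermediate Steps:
$S = 6$ ($S = 2 + 4 = 6$)
$F{\left(t \right)} = 0$ ($F{\left(t \right)} = 0 \cdot 3 = 0$)
$- 107417 F{\left(S + 3 \right)} = \left(-107417\right) 0 = 0$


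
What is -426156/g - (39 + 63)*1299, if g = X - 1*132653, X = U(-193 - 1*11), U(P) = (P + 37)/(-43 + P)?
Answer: -361767344935/2730427 ≈ -1.3249e+5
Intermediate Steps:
U(P) = (37 + P)/(-43 + P)
X = 167/247 (X = (37 + (-193 - 1*11))/(-43 + (-193 - 1*11)) = (37 + (-193 - 11))/(-43 + (-193 - 11)) = (37 - 204)/(-43 - 204) = -167/(-247) = -1/247*(-167) = 167/247 ≈ 0.67611)
g = -32765124/247 (g = 167/247 - 1*132653 = 167/247 - 132653 = -32765124/247 ≈ -1.3265e+5)
-426156/g - (39 + 63)*1299 = -426156/(-32765124/247) - (39 + 63)*1299 = -426156*(-247/32765124) - 102*1299 = 8771711/2730427 - 1*132498 = 8771711/2730427 - 132498 = -361767344935/2730427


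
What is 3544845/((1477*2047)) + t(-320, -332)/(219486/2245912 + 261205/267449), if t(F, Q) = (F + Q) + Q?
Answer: -18211459617499658841/19909669330034897 ≈ -914.70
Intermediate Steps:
t(F, Q) = F + 2*Q
3544845/((1477*2047)) + t(-320, -332)/(219486/2245912 + 261205/267449) = 3544845/((1477*2047)) + (-320 + 2*(-332))/(219486/2245912 + 261205/267449) = 3544845/3023419 + (-320 - 664)/(219486*(1/2245912) + 261205*(1/267449)) = 3544845*(1/3023419) - 984/(109743/1122956 + 37315/38207) = 3544845/3023419 - 984/46096053941/42904779892 = 3544845/3023419 - 984*42904779892/46096053941 = 3544845/3023419 - 42218303413728/46096053941 = -18211459617499658841/19909669330034897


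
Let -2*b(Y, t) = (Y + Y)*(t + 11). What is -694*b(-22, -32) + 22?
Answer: 320650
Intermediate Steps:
b(Y, t) = -Y*(11 + t) (b(Y, t) = -(Y + Y)*(t + 11)/2 = -2*Y*(11 + t)/2 = -Y*(11 + t))
-694*b(-22, -32) + 22 = -(-694)*(-22)*(11 - 32) + 22 = -(-694)*(-22)*(-21) + 22 = -694*(-462) + 22 = 320628 + 22 = 320650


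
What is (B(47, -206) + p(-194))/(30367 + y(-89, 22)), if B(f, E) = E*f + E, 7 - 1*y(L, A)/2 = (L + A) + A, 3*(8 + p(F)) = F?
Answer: -29882/91413 ≈ -0.32689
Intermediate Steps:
p(F) = -8 + F/3
y(L, A) = 14 - 4*A - 2*L (y(L, A) = 14 - 2*((L + A) + A) = 14 - 2*((A + L) + A) = 14 - 2*(L + 2*A) = 14 + (-4*A - 2*L) = 14 - 4*A - 2*L)
B(f, E) = E + E*f
(B(47, -206) + p(-194))/(30367 + y(-89, 22)) = (-206*(1 + 47) + (-8 + (⅓)*(-194)))/(30367 + (14 - 4*22 - 2*(-89))) = (-206*48 + (-8 - 194/3))/(30367 + (14 - 88 + 178)) = (-9888 - 218/3)/(30367 + 104) = -29882/3/30471 = -29882/3*1/30471 = -29882/91413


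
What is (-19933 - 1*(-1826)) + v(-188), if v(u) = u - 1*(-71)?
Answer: -18224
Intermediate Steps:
v(u) = 71 + u (v(u) = u + 71 = 71 + u)
(-19933 - 1*(-1826)) + v(-188) = (-19933 - 1*(-1826)) + (71 - 188) = (-19933 + 1826) - 117 = -18107 - 117 = -18224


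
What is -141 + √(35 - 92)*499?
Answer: -141 + 499*I*√57 ≈ -141.0 + 3767.4*I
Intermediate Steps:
-141 + √(35 - 92)*499 = -141 + √(-57)*499 = -141 + (I*√57)*499 = -141 + 499*I*√57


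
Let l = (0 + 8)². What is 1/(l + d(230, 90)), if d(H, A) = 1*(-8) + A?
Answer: 1/146 ≈ 0.0068493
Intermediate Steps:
d(H, A) = -8 + A
l = 64 (l = 8² = 64)
1/(l + d(230, 90)) = 1/(64 + (-8 + 90)) = 1/(64 + 82) = 1/146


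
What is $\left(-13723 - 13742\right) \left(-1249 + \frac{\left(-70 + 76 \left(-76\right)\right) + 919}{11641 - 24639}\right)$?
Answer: $\frac{445745277375}{12998} \approx 3.4293 \cdot 10^{7}$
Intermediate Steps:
$\left(-13723 - 13742\right) \left(-1249 + \frac{\left(-70 + 76 \left(-76\right)\right) + 919}{11641 - 24639}\right) = - 27465 \left(-1249 + \frac{\left(-70 - 5776\right) + 919}{-12998}\right) = - 27465 \left(-1249 + \left(-5846 + 919\right) \left(- \frac{1}{12998}\right)\right) = - 27465 \left(-1249 - - \frac{4927}{12998}\right) = - 27465 \left(-1249 + \frac{4927}{12998}\right) = \left(-27465\right) \left(- \frac{16229575}{12998}\right) = \frac{445745277375}{12998}$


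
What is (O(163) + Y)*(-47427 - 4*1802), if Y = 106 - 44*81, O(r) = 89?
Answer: 184065315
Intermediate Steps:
Y = -3458 (Y = 106 - 3564 = -3458)
(O(163) + Y)*(-47427 - 4*1802) = (89 - 3458)*(-47427 - 4*1802) = -3369*(-47427 - 7208) = -3369*(-54635) = 184065315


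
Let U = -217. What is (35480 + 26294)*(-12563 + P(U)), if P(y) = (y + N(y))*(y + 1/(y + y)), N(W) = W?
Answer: 5041746784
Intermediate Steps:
P(y) = 2*y*(y + 1/(2*y)) (P(y) = (y + y)*(y + 1/(y + y)) = (2*y)*(y + 1/(2*y)) = 2*y*(y + 1/(2*y)))
(35480 + 26294)*(-12563 + P(U)) = (35480 + 26294)*(-12563 + (1 + 2*(-217)²)) = 61774*(-12563 + (1 + 2*47089)) = 61774*(-12563 + (1 + 94178)) = 61774*(-12563 + 94179) = 61774*81616 = 5041746784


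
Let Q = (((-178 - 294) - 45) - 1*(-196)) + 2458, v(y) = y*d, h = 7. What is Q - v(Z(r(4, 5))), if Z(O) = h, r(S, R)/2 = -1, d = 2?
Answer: 2123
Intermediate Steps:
r(S, R) = -2 (r(S, R) = 2*(-1) = -2)
Z(O) = 7
v(y) = 2*y (v(y) = y*2 = 2*y)
Q = 2137 (Q = ((-472 - 45) + 196) + 2458 = (-517 + 196) + 2458 = -321 + 2458 = 2137)
Q - v(Z(r(4, 5))) = 2137 - 2*7 = 2137 - 1*14 = 2137 - 14 = 2123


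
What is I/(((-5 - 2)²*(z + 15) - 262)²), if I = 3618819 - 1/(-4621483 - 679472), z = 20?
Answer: 19183196672146/11191423904595 ≈ 1.7141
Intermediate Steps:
I = 19183196672146/5300955 (I = 3618819 - 1/(-5300955) = 3618819 - 1*(-1/5300955) = 3618819 + 1/5300955 = 19183196672146/5300955 ≈ 3.6188e+6)
I/(((-5 - 2)²*(z + 15) - 262)²) = 19183196672146/(5300955*(((-5 - 2)²*(20 + 15) - 262)²)) = 19183196672146/(5300955*(((-7)²*35 - 262)²)) = 19183196672146/(5300955*((49*35 - 262)²)) = 19183196672146/(5300955*((1715 - 262)²)) = 19183196672146/(5300955*(1453²)) = (19183196672146/5300955)/2111209 = (19183196672146/5300955)*(1/2111209) = 19183196672146/11191423904595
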